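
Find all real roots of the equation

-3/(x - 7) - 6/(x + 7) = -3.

x = -5.1521 or x = 8.1521

Multiply both sides by (x - 7)(x + 7):
-3(x + 7) - 6(x - 7) = -3(x - 7)(x + 7).
Expand and collect terms: -3x² + 9x + 126 = 0.
By the quadratic formula, x = (-9 ± √1593) / -6, so x ≈ -5.1521 or x ≈ 8.1521.
Neither value makes a denominator zero (x ≠ 7, x ≠ -7), so both are valid.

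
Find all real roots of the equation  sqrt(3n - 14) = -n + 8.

Square both sides: 3n - 14 = (-n + 8)^2.
Expand and rearrange: n^2 - 19n + 78 = 0.
Solving gives n = 13 or n = 6.
Check each candidate in the original equation:
  n = 13: sqrt(25) = 5, while -n + 8 = -5 — extraneous.
  n = 6: sqrt(4) = 2, while -n + 8 = 2 — valid.

n = 6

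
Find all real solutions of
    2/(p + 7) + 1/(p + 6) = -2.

p = -8.2808 or p = -6.2192

Multiply both sides by (p + 7)(p + 6):
2(p + 6) + (p + 7) = -2(p + 7)(p + 6).
Expand and collect terms: -2p² - 29p - 103 = 0.
By the quadratic formula, p = (29 ± √17) / -4, so p ≈ -8.2808 or p ≈ -6.2192.
Neither value makes a denominator zero (p ≠ -7, p ≠ -6), so both are valid.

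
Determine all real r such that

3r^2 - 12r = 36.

r = -2 or r = 6

Bring every term to one side: 3r^2 - 12r - 36 = 0.
Factor: 3(r + 2)(r - 6) = 0.
So r = -2 or r = 6.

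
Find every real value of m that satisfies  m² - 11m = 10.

Rearrange to standard form: m² - 11m - 10 = 0.
Discriminant: (-11)² − 4·1·(-10) = 161.
Quadratic formula: m = (11 ± √161) / 2.
So m = 11/2 + √(161)/2 ≈ 11.8443 or m = 11/2 - √(161)/2 ≈ -0.8443.

m = -0.8443 or m = 11.8443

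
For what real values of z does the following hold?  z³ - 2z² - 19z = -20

Rearrange: z³ - 2z² - 19z + 20 = 0.
Possible rational roots are divisors of 20. Testing z = 5 gives 0, so (z - 5) is a factor.
Divide: z³ - 2z² - 19z + 20 = (z - 5)(z² + 3z - 4).
Factor the quadratic: z = 1 or z = -4.

z = -4 or z = 1 or z = 5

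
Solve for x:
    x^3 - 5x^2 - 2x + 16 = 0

Possible rational roots are divisors of 16. Testing x = 2 gives 0, so (x - 2) is a factor.
Divide: x^3 - 5x^2 - 2x + 16 = (x - 2)(x^2 - 3x - 8).
Apply the quadratic formula to x^2 - 3x - 8 = 0: x = (3 +/- sqrt(41))/2, i.e. x ~= 4.7016 or x ~= -1.7016.

x = -1.7016 or x = 2 or x = 4.7016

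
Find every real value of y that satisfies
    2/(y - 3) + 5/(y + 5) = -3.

Multiply both sides by (y - 3)(y + 5):
2(y + 5) + 5(y - 3) = -3(y - 3)(y + 5).
Expand and collect terms: -3y^2 - 13y + 50 = 0.
By the quadratic formula, y = (13 +/- sqrt(769)) / -6, so y ~= -6.7885 or y ~= 2.4551.
Neither value makes a denominator zero (y != 3, y != -5), so both are valid.

y = -6.7885 or y = 2.4551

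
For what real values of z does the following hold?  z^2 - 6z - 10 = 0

Discriminant: (-6)^2 - 4*1*(-10) = 76.
Quadratic formula: z = (6 +/- sqrt(76)) / 2.
So z = 3 + sqrt(19) ~= 7.3589 or z = 3 - sqrt(19) ~= -1.3589.

z = -1.3589 or z = 7.3589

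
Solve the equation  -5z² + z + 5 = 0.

Discriminant: (1)² − 4·(-5)·5 = 101.
Quadratic formula: z = (-1 ± √101) / (-10).
So z = 1/10 - √(101)/10 ≈ -0.905 or z = 1/10 + √(101)/10 ≈ 1.105.

z = -0.905 or z = 1.105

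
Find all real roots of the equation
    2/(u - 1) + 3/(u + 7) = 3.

Multiply both sides by (u - 1)(u + 7):
2(u + 7) + 3(u - 1) = 3(u - 1)(u + 7).
Expand and collect terms: 3u^2 + 13u - 32 = 0.
By the quadratic formula, u = (-13 +/- sqrt(553)) / 6, so u ~= 1.7527 or u ~= -6.086.
Neither value makes a denominator zero (u != 1, u != -7), so both are valid.

u = -6.086 or u = 1.7527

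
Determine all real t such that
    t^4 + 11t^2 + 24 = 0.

No real solutions.

Let u = t^2. The equation becomes u^2 + 11u + 24 = 0.
Factor: (u + 8)(u + 3) = 0, so u = -8 or u = -3.
t^2 = -8 < 0 has no real solution.
t^2 = -3 < 0 has no real solution.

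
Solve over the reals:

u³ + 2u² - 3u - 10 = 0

u = 2

Possible rational roots are divisors of -10. Testing u = 2 gives 0, so (u - 2) is a factor.
Divide: u³ + 2u² - 3u - 10 = (u - 2)(u² + 4u + 5).
The quadratic u² + 4u + 5 has discriminant -4 < 0, so no further real roots.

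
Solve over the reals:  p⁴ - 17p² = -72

Let u = p². The equation becomes u² - 17u + 72 = 0.
Factor: (u - 9)(u - 8) = 0, so u = 9 or u = 8.
p² = 9 gives p = ±3.
p² = 8 gives p = ±2·√(2) ≈ ±2.8284.

p = -3 or p = -2.8284 or p = 2.8284 or p = 3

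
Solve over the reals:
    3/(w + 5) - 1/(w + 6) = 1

Multiply both sides by (w + 5)(w + 6):
3(w + 6) - (w + 5) = (w + 5)(w + 6).
Expand and collect terms: w^2 + 9w + 17 = 0.
By the quadratic formula, w = (-9 +/- sqrt(13)) / 2, so w ~= -2.6972 or w ~= -6.3028.
Neither value makes a denominator zero (w != -5, w != -6), so both are valid.

w = -6.3028 or w = -2.6972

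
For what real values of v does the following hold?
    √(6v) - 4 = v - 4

Isolate the radical: √(6v) = v.
Square both sides: 6v = (v)².
Expand and rearrange: v² - 6v = 0.
Solving gives v = 6 or v = 0.
Check each candidate in the original equation:
  v = 6: √(36) = 6, while v = 6 — valid.
  v = 0: √(0) = 0, while v = 0 — valid.

v = 0 or v = 6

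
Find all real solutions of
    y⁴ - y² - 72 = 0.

Let u = y². The equation becomes u² - u - 72 = 0.
Factor: (u + 8)(u - 9) = 0, so u = -8 or u = 9.
y² = -8 < 0 has no real solution.
y² = 9 gives y = ±3.

y = -3 or y = 3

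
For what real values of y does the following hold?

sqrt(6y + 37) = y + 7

Square both sides: 6y + 37 = (y + 7)^2.
Expand and rearrange: y^2 + 8y + 12 = 0.
Solving gives y = -2 or y = -6.
Check each candidate in the original equation:
  y = -2: sqrt(25) = 5, while y + 7 = 5 — valid.
  y = -6: sqrt(1) = 1, while y + 7 = 1 — valid.

y = -6 or y = -2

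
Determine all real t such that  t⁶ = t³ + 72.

t = -2 or t = 2.0801

Let u = t³. The equation becomes u² - u - 72 = 0.
Factor: (u - 9)(u + 8) = 0, so u = 9 or u = -8.
t³ = 9 gives t = ∛(9) ≈ 2.0801.
t³ = -8 gives t = -2.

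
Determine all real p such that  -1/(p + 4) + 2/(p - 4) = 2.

p = -4.4471 or p = 4.9471

Multiply both sides by (p + 4)(p - 4):
-(p - 4) + 2(p + 4) = 2(p + 4)(p - 4).
Expand and collect terms: 2p² - p - 44 = 0.
By the quadratic formula, p = (1 ± √353) / 4, so p ≈ 4.9471 or p ≈ -4.4471.
Neither value makes a denominator zero (p ≠ -4, p ≠ 4), so both are valid.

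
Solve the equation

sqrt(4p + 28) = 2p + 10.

Square both sides: 4p + 28 = (2p + 10)^2.
Expand and rearrange: 4p^2 + 36p + 72 = 0.
Solving gives p = -3 or p = -6.
Check each candidate in the original equation:
  p = -3: sqrt(16) = 4, while 2p + 10 = 4 — valid.
  p = -6: sqrt(4) = 2, while 2p + 10 = -2 — extraneous.

p = -3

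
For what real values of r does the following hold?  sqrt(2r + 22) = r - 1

Square both sides: 2r + 22 = (r - 1)^2.
Expand and rearrange: r^2 - 4r - 21 = 0.
Solving gives r = 7 or r = -3.
Check each candidate in the original equation:
  r = 7: sqrt(36) = 6, while r - 1 = 6 — valid.
  r = -3: sqrt(16) = 4, while r - 1 = -4 — extraneous.

r = 7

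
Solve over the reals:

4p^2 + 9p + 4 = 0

Discriminant: (9)^2 - 4*4*4 = 17.
Quadratic formula: p = (-9 +/- sqrt(17)) / 8.
So p = -9/8 + sqrt(17)/8 ~= -0.6096 or p = -9/8 - sqrt(17)/8 ~= -1.6404.

p = -1.6404 or p = -0.6096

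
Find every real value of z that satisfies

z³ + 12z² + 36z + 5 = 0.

Possible rational roots are divisors of 5. Testing z = -5 gives 0, so (z + 5) is a factor.
Divide: z³ + 12z² + 36z + 5 = (z + 5)(z² + 7z + 1).
Apply the quadratic formula to z² + 7z + 1 = 0: z = (-7 ± √45)/2, i.e. z ≈ -0.1459 or z ≈ -6.8541.

z = -6.8541 or z = -5 or z = -0.1459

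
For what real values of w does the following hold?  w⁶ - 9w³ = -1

Let u = w³. The equation becomes u² - 9u + 1 = 0.
By the quadratic formula, u = √(77)/2 + 9/2 or u = 9/2 - √(77)/2.
w³ = √(77)/2 + 9/2 gives w = ∛(√(77)/2 + 9/2) ≈ 2.0714.
w³ = 9/2 - √(77)/2 gives w = ∛(9/2 - √(77)/2) ≈ 0.4828.

w = 0.4828 or w = 2.0714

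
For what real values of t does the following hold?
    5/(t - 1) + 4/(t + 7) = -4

Multiply both sides by (t - 1)(t + 7):
5(t + 7) + 4(t - 1) = -4(t - 1)(t + 7).
Expand and collect terms: -4t^2 - 33t - 3 = 0.
By the quadratic formula, t = (33 +/- sqrt(1041)) / -8, so t ~= -8.1581 or t ~= -0.0919.
Neither value makes a denominator zero (t != 1, t != -7), so both are valid.

t = -8.1581 or t = -0.0919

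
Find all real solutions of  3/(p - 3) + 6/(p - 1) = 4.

Multiply both sides by (p - 3)(p - 1):
3(p - 1) + 6(p - 3) = 4(p - 3)(p - 1).
Expand and collect terms: 4p^2 - 25p + 33 = 0.
By the quadratic formula, p = (25 +/- sqrt(97)) / 8, so p ~= 4.3561 or p ~= 1.8939.
Neither value makes a denominator zero (p != 3, p != 1), so both are valid.

p = 1.8939 or p = 4.3561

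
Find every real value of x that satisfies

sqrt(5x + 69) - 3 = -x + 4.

x = -1

Isolate the radical: sqrt(5x + 69) = -x + 7.
Square both sides: 5x + 69 = (-x + 7)^2.
Expand and rearrange: x^2 - 19x - 20 = 0.
Solving gives x = 20 or x = -1.
Check each candidate in the original equation:
  x = 20: sqrt(169) = 13, while -x + 7 = -13 — extraneous.
  x = -1: sqrt(64) = 8, while -x + 7 = 8 — valid.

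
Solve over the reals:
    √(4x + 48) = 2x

x = 4

Square both sides: 4x + 48 = (2x)².
Expand and rearrange: 4x² - 4x - 48 = 0.
Solving gives x = 4 or x = -3.
Check each candidate in the original equation:
  x = 4: √(64) = 8, while 2x = 8 — valid.
  x = -3: √(36) = 6, while 2x = -6 — extraneous.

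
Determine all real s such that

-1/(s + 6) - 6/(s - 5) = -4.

s = -5.7805 or s = 6.5305

Multiply both sides by (s + 6)(s - 5):
-(s - 5) - 6(s + 6) = -4(s + 6)(s - 5).
Expand and collect terms: -4s^2 + 3s + 151 = 0.
By the quadratic formula, s = (-3 +/- sqrt(2425)) / -8, so s ~= -5.7805 or s ~= 6.5305.
Neither value makes a denominator zero (s != -6, s != 5), so both are valid.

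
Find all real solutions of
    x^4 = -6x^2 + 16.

Let u = x^2. The equation becomes u^2 + 6u - 16 = 0.
Factor: (u + 8)(u - 2) = 0, so u = -8 or u = 2.
x^2 = -8 < 0 has no real solution.
x^2 = 2 gives x = +/-sqrt(2) ~= +/-1.4142.

x = -1.4142 or x = 1.4142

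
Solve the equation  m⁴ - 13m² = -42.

Let u = m². The equation becomes u² - 13u + 42 = 0.
Factor: (u - 6)(u - 7) = 0, so u = 6 or u = 7.
m² = 6 gives m = ±√(6) ≈ ±2.4495.
m² = 7 gives m = ±√(7) ≈ ±2.6458.

m = -2.6458 or m = -2.4495 or m = 2.4495 or m = 2.6458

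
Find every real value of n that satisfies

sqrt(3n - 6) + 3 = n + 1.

n = 2 or n = 5

Isolate the radical: sqrt(3n - 6) = n - 2.
Square both sides: 3n - 6 = (n - 2)^2.
Expand and rearrange: n^2 - 7n + 10 = 0.
Solving gives n = 5 or n = 2.
Check each candidate in the original equation:
  n = 5: sqrt(9) = 3, while n - 2 = 3 — valid.
  n = 2: sqrt(0) = 0, while n - 2 = 0 — valid.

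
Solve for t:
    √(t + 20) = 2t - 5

t = 5

Square both sides: t + 20 = (2t - 5)².
Expand and rearrange: 4t² - 21t + 5 = 0.
Solving gives t = 5 or t = 0.25.
Check each candidate in the original equation:
  t = 5: √(25) = 5, while 2t - 5 = 5 — valid.
  t = 0.25: √(20.25) = 4.5, while 2t - 5 = -4.5 — extraneous.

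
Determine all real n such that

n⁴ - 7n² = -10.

Let u = n². The equation becomes u² - 7u + 10 = 0.
Factor: (u - 5)(u - 2) = 0, so u = 5 or u = 2.
n² = 5 gives n = ±√(5) ≈ ±2.2361.
n² = 2 gives n = ±√(2) ≈ ±1.4142.

n = -2.2361 or n = -1.4142 or n = 1.4142 or n = 2.2361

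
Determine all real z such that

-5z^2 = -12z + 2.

z = 0.1802 or z = 2.2198

Rearrange to standard form: -5z^2 + 12z - 2 = 0.
Discriminant: (12)^2 - 4*(-5)*(-2) = 104.
Quadratic formula: z = (-12 +/- sqrt(104)) / (-10).
So z = 6/5 - sqrt(26)/5 ~= 0.1802 or z = sqrt(26)/5 + 6/5 ~= 2.2198.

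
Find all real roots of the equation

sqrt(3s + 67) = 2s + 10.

s = -1

Square both sides: 3s + 67 = (2s + 10)^2.
Expand and rearrange: 4s^2 + 37s + 33 = 0.
Solving gives s = -1 or s = -8.25.
Check each candidate in the original equation:
  s = -1: sqrt(64) = 8, while 2s + 10 = 8 — valid.
  s = -8.25: sqrt(42.25) = 6.5, while 2s + 10 = -6.5 — extraneous.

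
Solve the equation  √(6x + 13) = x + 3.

Square both sides: 6x + 13 = (x + 3)².
Expand and rearrange: x² - 4 = 0.
Solving gives x = 2 or x = -2.
Check each candidate in the original equation:
  x = 2: √(25) = 5, while x + 3 = 5 — valid.
  x = -2: √(1) = 1, while x + 3 = 1 — valid.

x = -2 or x = 2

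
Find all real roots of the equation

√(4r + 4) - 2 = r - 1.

Isolate the radical: √(4r + 4) = r + 1.
Square both sides: 4r + 4 = (r + 1)².
Expand and rearrange: r² - 2r - 3 = 0.
Solving gives r = 3 or r = -1.
Check each candidate in the original equation:
  r = 3: √(16) = 4, while r + 1 = 4 — valid.
  r = -1: √(0) = 0, while r + 1 = 0 — valid.

r = -1 or r = 3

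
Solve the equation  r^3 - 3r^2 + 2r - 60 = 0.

Possible rational roots are divisors of -60. Testing r = 5 gives 0, so (r - 5) is a factor.
Divide: r^3 - 3r^2 + 2r - 60 = (r - 5)(r^2 + 2r + 12).
The quadratic r^2 + 2r + 12 has discriminant -44 < 0, so no further real roots.

r = 5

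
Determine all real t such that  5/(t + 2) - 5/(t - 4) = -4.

t = -3.062 or t = 5.062

Multiply both sides by (t + 2)(t - 4):
5(t - 4) - 5(t + 2) = -4(t + 2)(t - 4).
Expand and collect terms: -4t^2 + 8t + 62 = 0.
By the quadratic formula, t = (-8 +/- sqrt(1056)) / -8, so t ~= -3.062 or t ~= 5.062.
Neither value makes a denominator zero (t != -2, t != 4), so both are valid.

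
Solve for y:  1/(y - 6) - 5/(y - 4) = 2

Multiply both sides by (y - 6)(y - 4):
(y - 4) - 5(y - 6) = 2(y - 6)(y - 4).
Expand and collect terms: 2y^2 - 16y + 22 = 0.
By the quadratic formula, y = (16 +/- sqrt(80)) / 4, so y ~= 6.2361 or y ~= 1.7639.
Neither value makes a denominator zero (y != 6, y != 4), so both are valid.

y = 1.7639 or y = 6.2361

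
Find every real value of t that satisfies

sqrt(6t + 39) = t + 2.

Square both sides: 6t + 39 = (t + 2)^2.
Expand and rearrange: t^2 - 2t - 35 = 0.
Solving gives t = 7 or t = -5.
Check each candidate in the original equation:
  t = 7: sqrt(81) = 9, while t + 2 = 9 — valid.
  t = -5: sqrt(9) = 3, while t + 2 = -3 — extraneous.

t = 7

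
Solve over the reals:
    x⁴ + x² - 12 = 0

Let u = x². The equation becomes u² + u - 12 = 0.
Factor: (u - 3)(u + 4) = 0, so u = 3 or u = -4.
x² = 3 gives x = ±√(3) ≈ ±1.7321.
x² = -4 < 0 has no real solution.

x = -1.7321 or x = 1.7321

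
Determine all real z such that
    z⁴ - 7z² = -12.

z = -2 or z = -1.7321 or z = 1.7321 or z = 2

Let u = z². The equation becomes u² - 7u + 12 = 0.
Factor: (u - 3)(u - 4) = 0, so u = 3 or u = 4.
z² = 3 gives z = ±√(3) ≈ ±1.7321.
z² = 4 gives z = ±2.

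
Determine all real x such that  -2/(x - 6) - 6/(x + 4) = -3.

Multiply both sides by (x - 6)(x + 4):
-2(x + 4) - 6(x - 6) = -3(x - 6)(x + 4).
Expand and collect terms: -3x^2 + 14x + 44 = 0.
By the quadratic formula, x = (-14 +/- sqrt(724)) / -6, so x ~= -2.1512 or x ~= 6.8179.
Neither value makes a denominator zero (x != 6, x != -4), so both are valid.

x = -2.1512 or x = 6.8179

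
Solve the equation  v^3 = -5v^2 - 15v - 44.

Rearrange: v^3 + 5v^2 + 15v + 44 = 0.
Possible rational roots are divisors of 44. Testing v = -4 gives 0, so (v + 4) is a factor.
Divide: v^3 + 5v^2 + 15v + 44 = (v + 4)(v^2 + v + 11).
The quadratic v^2 + v + 11 has discriminant -43 < 0, so no further real roots.

v = -4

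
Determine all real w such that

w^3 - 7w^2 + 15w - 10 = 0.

Possible rational roots are divisors of -10. Testing w = 2 gives 0, so (w - 2) is a factor.
Divide: w^3 - 7w^2 + 15w - 10 = (w - 2)(w^2 - 5w + 5).
Apply the quadratic formula to w^2 - 5w + 5 = 0: w = (5 +/- sqrt(5))/2, i.e. w ~= 3.618 or w ~= 1.382.

w = 1.382 or w = 2 or w = 3.618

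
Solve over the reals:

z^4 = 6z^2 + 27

Let u = z^2. The equation becomes u^2 - 6u - 27 = 0.
Factor: (u - 9)(u + 3) = 0, so u = 9 or u = -3.
z^2 = 9 gives z = +/-3.
z^2 = -3 < 0 has no real solution.

z = -3 or z = 3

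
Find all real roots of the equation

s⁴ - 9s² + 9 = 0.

s = -2.8025 or s = -1.0705 or s = 1.0705 or s = 2.8025

Let u = s². The equation becomes u² - 9u + 9 = 0.
By the quadratic formula, u = 3·√(5)/2 + 9/2 or u = 9/2 - 3·√(5)/2.
s² = 3·√(5)/2 + 9/2 gives s = ±√(3·√(5)/2 + 9/2) ≈ ±2.8025.
s² = 9/2 - 3·√(5)/2 gives s = ±√(9/2 - 3·√(5)/2) ≈ ±1.0705.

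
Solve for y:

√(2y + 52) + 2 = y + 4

y = 6

Isolate the radical: √(2y + 52) = y + 2.
Square both sides: 2y + 52 = (y + 2)².
Expand and rearrange: y² + 2y - 48 = 0.
Solving gives y = 6 or y = -8.
Check each candidate in the original equation:
  y = 6: √(64) = 8, while y + 2 = 8 — valid.
  y = -8: √(36) = 6, while y + 2 = -6 — extraneous.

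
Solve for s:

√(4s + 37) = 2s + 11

Square both sides: 4s + 37 = (2s + 11)².
Expand and rearrange: 4s² + 40s + 84 = 0.
Solving gives s = -3 or s = -7.
Check each candidate in the original equation:
  s = -3: √(25) = 5, while 2s + 11 = 5 — valid.
  s = -7: √(9) = 3, while 2s + 11 = -3 — extraneous.

s = -3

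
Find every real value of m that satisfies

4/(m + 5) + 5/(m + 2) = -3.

m = -7 or m = -3

Multiply both sides by (m + 5)(m + 2):
4(m + 2) + 5(m + 5) = -3(m + 5)(m + 2).
Expand and collect terms: -3m² - 30m - 63 = 0.
Factor or apply the quadratic formula: m = -7 or m = -3.
Neither value makes a denominator zero (m ≠ -5, m ≠ -2), so both are valid.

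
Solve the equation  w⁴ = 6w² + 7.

Let u = w². The equation becomes u² - 6u - 7 = 0.
Factor: (u + 1)(u - 7) = 0, so u = -1 or u = 7.
w² = -1 < 0 has no real solution.
w² = 7 gives w = ±√(7) ≈ ±2.6458.

w = -2.6458 or w = 2.6458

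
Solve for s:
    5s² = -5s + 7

Rearrange to standard form: 5s² + 5s - 7 = 0.
Discriminant: (5)² − 4·5·(-7) = 165.
Quadratic formula: s = (-5 ± √165) / 10.
So s = -1/2 + √(165)/10 ≈ 0.7845 or s = -√(165)/10 - 1/2 ≈ -1.7845.

s = -1.7845 or s = 0.7845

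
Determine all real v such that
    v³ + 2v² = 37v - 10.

v = -7.2749 or v = 0.2749 or v = 5

Rearrange: v³ + 2v² - 37v + 10 = 0.
Possible rational roots are divisors of 10. Testing v = 5 gives 0, so (v - 5) is a factor.
Divide: v³ + 2v² - 37v + 10 = (v - 5)(v² + 7v - 2).
Apply the quadratic formula to v² + 7v - 2 = 0: v = (-7 ± √57)/2, i.e. v ≈ 0.2749 or v ≈ -7.2749.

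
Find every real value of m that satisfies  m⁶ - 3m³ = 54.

m = -1.8171 or m = 2.0801

Let u = m³. The equation becomes u² - 3u - 54 = 0.
Factor: (u + 6)(u - 9) = 0, so u = -6 or u = 9.
m³ = -6 gives m = -∛(6) ≈ -1.8171.
m³ = 9 gives m = ∛(9) ≈ 2.0801.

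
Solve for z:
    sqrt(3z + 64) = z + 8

Square both sides: 3z + 64 = (z + 8)^2.
Expand and rearrange: z^2 + 13z = 0.
Solving gives z = 0 or z = -13.
Check each candidate in the original equation:
  z = 0: sqrt(64) = 8, while z + 8 = 8 — valid.
  z = -13: sqrt(25) = 5, while z + 8 = -5 — extraneous.

z = 0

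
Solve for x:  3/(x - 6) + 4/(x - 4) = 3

x = 4.7427 or x = 7.5907

Multiply both sides by (x - 6)(x - 4):
3(x - 4) + 4(x - 6) = 3(x - 6)(x - 4).
Expand and collect terms: 3x² - 37x + 108 = 0.
By the quadratic formula, x = (37 ± √73) / 6, so x ≈ 7.5907 or x ≈ 4.7427.
Neither value makes a denominator zero (x ≠ 6, x ≠ 4), so both are valid.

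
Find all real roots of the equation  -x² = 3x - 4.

x = -4 or x = 1

Bring every term to one side: -x² - 3x + 4 = 0.
Factor: -1(x + 4)(x - 1) = 0.
So x = -4 or x = 1.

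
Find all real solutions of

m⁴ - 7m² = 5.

Let u = m². The equation becomes u² - 7u - 5 = 0.
By the quadratic formula, u = 7/2 + √(69)/2 or u = 7/2 - √(69)/2.
m² = 7/2 + √(69)/2 gives m = ±√(7/2 + √(69)/2) ≈ ±2.7665.
m² = 7/2 - √(69)/2 < 0 has no real solution.

m = -2.7665 or m = 2.7665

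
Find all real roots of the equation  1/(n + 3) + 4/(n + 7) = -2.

Multiply both sides by (n + 3)(n + 7):
(n + 7) + 4(n + 3) = -2(n + 3)(n + 7).
Expand and collect terms: -2n^2 - 25n - 61 = 0.
By the quadratic formula, n = (25 +/- sqrt(137)) / -4, so n ~= -9.1762 or n ~= -3.3238.
Neither value makes a denominator zero (n != -3, n != -7), so both are valid.

n = -9.1762 or n = -3.3238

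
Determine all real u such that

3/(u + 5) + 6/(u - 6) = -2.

Multiply both sides by (u + 5)(u - 6):
3(u - 6) + 6(u + 5) = -2(u + 5)(u - 6).
Expand and collect terms: -2u^2 - 7u + 48 = 0.
By the quadratic formula, u = (7 +/- sqrt(433)) / -4, so u ~= -6.9522 or u ~= 3.4522.
Neither value makes a denominator zero (u != -5, u != 6), so both are valid.

u = -6.9522 or u = 3.4522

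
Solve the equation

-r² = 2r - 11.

Rearrange to standard form: -r² - 2r + 11 = 0.
Discriminant: (-2)² − 4·(-1)·11 = 48.
Quadratic formula: r = (2 ± √48) / (-2).
So r = -2·√(3) - 1 ≈ -4.4641 or r = -1 + 2·√(3) ≈ 2.4641.

r = -4.4641 or r = 2.4641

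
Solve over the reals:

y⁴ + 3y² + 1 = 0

No real solutions.

Let u = y². The equation becomes u² + 3u + 1 = 0.
By the quadratic formula, u = -3/2 + √(5)/2 or u = -3/2 - √(5)/2.
y² = -3/2 + √(5)/2 < 0 has no real solution.
y² = -3/2 - √(5)/2 < 0 has no real solution.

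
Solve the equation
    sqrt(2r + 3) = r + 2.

Square both sides: 2r + 3 = (r + 2)^2.
Expand and rearrange: r^2 + 2r + 1 = 0.
This gives the repeated root r = -1.
Check in the original equation:
  r = -1: sqrt(1) = 1, while r + 2 = 1 — valid.

r = -1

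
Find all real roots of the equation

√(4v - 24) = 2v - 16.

v = 10

Square both sides: 4v - 24 = (2v - 16)².
Expand and rearrange: 4v² - 68v + 280 = 0.
Solving gives v = 10 or v = 7.
Check each candidate in the original equation:
  v = 10: √(16) = 4, while 2v - 16 = 4 — valid.
  v = 7: √(4) = 2, while 2v - 16 = -2 — extraneous.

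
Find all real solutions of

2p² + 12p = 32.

p = -8 or p = 2

Bring every term to one side: 2p² + 12p - 32 = 0.
Factor: 2(p + 8)(p - 2) = 0.
So p = -8 or p = 2.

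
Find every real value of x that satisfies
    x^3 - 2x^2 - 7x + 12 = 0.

Possible rational roots are divisors of 12. Testing x = 3 gives 0, so (x - 3) is a factor.
Divide: x^3 - 2x^2 - 7x + 12 = (x - 3)(x^2 + x - 4).
Apply the quadratic formula to x^2 + x - 4 = 0: x = (-1 +/- sqrt(17))/2, i.e. x ~= 1.5616 or x ~= -2.5616.

x = -2.5616 or x = 1.5616 or x = 3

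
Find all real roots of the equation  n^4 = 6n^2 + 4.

n = -2.5701 or n = 2.5701

Let u = n^2. The equation becomes u^2 - 6u - 4 = 0.
By the quadratic formula, u = 3 + sqrt(13) or u = 3 - sqrt(13).
n^2 = 3 + sqrt(13) gives n = +/-sqrt(3 + sqrt(13)) ~= +/-2.5701.
n^2 = 3 - sqrt(13) < 0 has no real solution.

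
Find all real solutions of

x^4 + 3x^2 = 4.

Let u = x^2. The equation becomes u^2 + 3u - 4 = 0.
Factor: (u - 1)(u + 4) = 0, so u = 1 or u = -4.
x^2 = 1 gives x = +/-1.
x^2 = -4 < 0 has no real solution.

x = -1 or x = 1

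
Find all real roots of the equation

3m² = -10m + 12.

m = -4.2701 or m = 0.9367

Rearrange to standard form: 3m² + 10m - 12 = 0.
Discriminant: (10)² − 4·3·(-12) = 244.
Quadratic formula: m = (-10 ± √244) / 6.
So m = -5/3 + √(61)/3 ≈ 0.9367 or m = -√(61)/3 - 5/3 ≈ -4.2701.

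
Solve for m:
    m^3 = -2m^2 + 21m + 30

Rearrange: m^3 + 2m^2 - 21m - 30 = 0.
Possible rational roots are divisors of -30. Testing m = -5 gives 0, so (m + 5) is a factor.
Divide: m^3 + 2m^2 - 21m - 30 = (m + 5)(m^2 - 3m - 6).
Apply the quadratic formula to m^2 - 3m - 6 = 0: m = (3 +/- sqrt(33))/2, i.e. m ~= 4.3723 or m ~= -1.3723.

m = -5 or m = -1.3723 or m = 4.3723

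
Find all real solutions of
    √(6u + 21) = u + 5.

u = -2

Square both sides: 6u + 21 = (u + 5)².
Expand and rearrange: u² + 4u + 4 = 0.
This gives the repeated root u = -2.
Check in the original equation:
  u = -2: √(9) = 3, while u + 5 = 3 — valid.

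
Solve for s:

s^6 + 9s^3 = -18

Let u = s^3. The equation becomes u^2 + 9u + 18 = 0.
Factor: (u + 3)(u + 6) = 0, so u = -3 or u = -6.
s^3 = -3 gives s = -(3)^(1/3) ~= -1.4422.
s^3 = -6 gives s = -(6)^(1/3) ~= -1.8171.

s = -1.8171 or s = -1.4422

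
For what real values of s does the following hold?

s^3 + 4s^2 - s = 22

s = 2

Rearrange: s^3 + 4s^2 - s - 22 = 0.
Possible rational roots are divisors of -22. Testing s = 2 gives 0, so (s - 2) is a factor.
Divide: s^3 + 4s^2 - s - 22 = (s - 2)(s^2 + 6s + 11).
The quadratic s^2 + 6s + 11 has discriminant -8 < 0, so no further real roots.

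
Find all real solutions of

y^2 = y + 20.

y = -4 or y = 5

Bring every term to one side: y^2 - y - 20 = 0.
Factor: (y + 4)(y - 5) = 0.
So y = -4 or y = 5.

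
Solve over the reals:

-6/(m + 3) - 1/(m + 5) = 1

m = -10.3723 or m = -4.6277

Multiply both sides by (m + 3)(m + 5):
-6(m + 5) - (m + 3) = (m + 3)(m + 5).
Expand and collect terms: m^2 + 15m + 48 = 0.
By the quadratic formula, m = (-15 +/- sqrt(33)) / 2, so m ~= -4.6277 or m ~= -10.3723.
Neither value makes a denominator zero (m != -3, m != -5), so both are valid.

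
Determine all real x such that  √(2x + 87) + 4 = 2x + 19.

Isolate the radical: √(2x + 87) = 2x + 15.
Square both sides: 2x + 87 = (2x + 15)².
Expand and rearrange: 4x² + 58x + 138 = 0.
Solving gives x = -3 or x = -11.5.
Check each candidate in the original equation:
  x = -3: √(81) = 9, while 2x + 15 = 9 — valid.
  x = -11.5: √(64) = 8, while 2x + 15 = -8 — extraneous.

x = -3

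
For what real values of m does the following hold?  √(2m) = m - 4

Square both sides: 2m = (m - 4)².
Expand and rearrange: m² - 10m + 16 = 0.
Solving gives m = 8 or m = 2.
Check each candidate in the original equation:
  m = 8: √(16) = 4, while m - 4 = 4 — valid.
  m = 2: √(4) = 2, while m - 4 = -2 — extraneous.

m = 8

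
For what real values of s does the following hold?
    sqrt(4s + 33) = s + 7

Square both sides: 4s + 33 = (s + 7)^2.
Expand and rearrange: s^2 + 10s + 16 = 0.
Solving gives s = -2 or s = -8.
Check each candidate in the original equation:
  s = -2: sqrt(25) = 5, while s + 7 = 5 — valid.
  s = -8: sqrt(1) = 1, while s + 7 = -1 — extraneous.

s = -2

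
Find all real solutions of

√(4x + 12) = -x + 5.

x = 1

Square both sides: 4x + 12 = (-x + 5)².
Expand and rearrange: x² - 14x + 13 = 0.
Solving gives x = 13 or x = 1.
Check each candidate in the original equation:
  x = 13: √(64) = 8, while -x + 5 = -8 — extraneous.
  x = 1: √(16) = 4, while -x + 5 = 4 — valid.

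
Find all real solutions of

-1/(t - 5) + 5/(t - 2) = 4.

t = 3.5 or t = 4.5

Multiply both sides by (t - 5)(t - 2):
-(t - 2) + 5(t - 5) = 4(t - 5)(t - 2).
Expand and collect terms: 4t² - 32t + 63 = 0.
Factor or apply the quadratic formula: t = 4.5 or t = 3.5.
Neither value makes a denominator zero (t ≠ 5, t ≠ 2), so both are valid.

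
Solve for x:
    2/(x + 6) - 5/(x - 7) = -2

Multiply both sides by (x + 6)(x - 7):
2(x - 7) - 5(x + 6) = -2(x + 6)(x - 7).
Expand and collect terms: -2x² + 5x + 128 = 0.
By the quadratic formula, x = (-5 ± √1049) / -4, so x ≈ -6.8471 or x ≈ 9.3471.
Neither value makes a denominator zero (x ≠ -6, x ≠ 7), so both are valid.

x = -6.8471 or x = 9.3471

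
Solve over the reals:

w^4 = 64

Let u = w^2. The equation becomes u^2 - 64 = 0.
Factor: (u + 8)(u - 8) = 0, so u = -8 or u = 8.
w^2 = -8 < 0 has no real solution.
w^2 = 8 gives w = +/-2*sqrt(2) ~= +/-2.8284.

w = -2.8284 or w = 2.8284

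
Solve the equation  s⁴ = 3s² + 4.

Let u = s². The equation becomes u² - 3u - 4 = 0.
Factor: (u + 1)(u - 4) = 0, so u = -1 or u = 4.
s² = -1 < 0 has no real solution.
s² = 4 gives s = ±2.

s = -2 or s = 2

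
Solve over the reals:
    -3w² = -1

Rearrange to standard form: -3w² + 1 = 0.
Discriminant: (0)² − 4·(-3)·1 = 12.
Quadratic formula: w = (0 ± √12) / (-6).
So w = -√(3)/3 ≈ -0.5774 or w = √(3)/3 ≈ 0.5774.

w = -0.5774 or w = 0.5774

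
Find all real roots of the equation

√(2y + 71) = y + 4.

y = 5

Square both sides: 2y + 71 = (y + 4)².
Expand and rearrange: y² + 6y - 55 = 0.
Solving gives y = 5 or y = -11.
Check each candidate in the original equation:
  y = 5: √(81) = 9, while y + 4 = 9 — valid.
  y = -11: √(49) = 7, while y + 4 = -7 — extraneous.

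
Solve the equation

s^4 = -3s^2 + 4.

s = -1 or s = 1

Let u = s^2. The equation becomes u^2 + 3u - 4 = 0.
Factor: (u - 1)(u + 4) = 0, so u = 1 or u = -4.
s^2 = 1 gives s = +/-1.
s^2 = -4 < 0 has no real solution.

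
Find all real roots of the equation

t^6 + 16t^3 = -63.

Let u = t^3. The equation becomes u^2 + 16u + 63 = 0.
Factor: (u + 7)(u + 9) = 0, so u = -7 or u = -9.
t^3 = -7 gives t = -(7)^(1/3) ~= -1.9129.
t^3 = -9 gives t = -(9)^(1/3) ~= -2.0801.

t = -2.0801 or t = -1.9129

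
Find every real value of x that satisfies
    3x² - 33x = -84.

x = 4 or x = 7

Bring every term to one side: 3x² - 33x + 84 = 0.
Factor: 3(x - 7)(x - 4) = 0.
So x = 7 or x = 4.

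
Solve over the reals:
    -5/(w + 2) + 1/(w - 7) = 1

Multiply both sides by (w + 2)(w - 7):
-5(w - 7) + (w + 2) = (w + 2)(w - 7).
Expand and collect terms: w^2 - w - 51 = 0.
By the quadratic formula, w = (1 +/- sqrt(205)) / 2, so w ~= 7.6589 or w ~= -6.6589.
Neither value makes a denominator zero (w != -2, w != 7), so both are valid.

w = -6.6589 or w = 7.6589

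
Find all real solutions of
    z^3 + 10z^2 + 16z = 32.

Rearrange: z^3 + 10z^2 + 16z - 32 = 0.
Possible rational roots are divisors of -32. Testing z = -4 gives 0, so (z + 4) is a factor.
Divide: z^3 + 10z^2 + 16z - 32 = (z + 4)(z^2 + 6z - 8).
Apply the quadratic formula to z^2 + 6z - 8 = 0: z = (-6 +/- sqrt(68))/2, i.e. z ~= 1.1231 or z ~= -7.1231.

z = -7.1231 or z = -4 or z = 1.1231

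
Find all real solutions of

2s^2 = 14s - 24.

Bring every term to one side: 2s^2 - 14s + 24 = 0.
Factor: 2(s - 4)(s - 3) = 0.
So s = 4 or s = 3.

s = 3 or s = 4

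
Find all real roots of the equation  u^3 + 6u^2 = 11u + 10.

Rearrange: u^3 + 6u^2 - 11u - 10 = 0.
Possible rational roots are divisors of -10. Testing u = 2 gives 0, so (u - 2) is a factor.
Divide: u^3 + 6u^2 - 11u - 10 = (u - 2)(u^2 + 8u + 5).
Apply the quadratic formula to u^2 + 8u + 5 = 0: u = (-8 +/- sqrt(44))/2, i.e. u ~= -0.6834 or u ~= -7.3166.

u = -7.3166 or u = -0.6834 or u = 2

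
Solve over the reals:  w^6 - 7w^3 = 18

w = -1.2599 or w = 2.0801

Let u = w^3. The equation becomes u^2 - 7u - 18 = 0.
Factor: (u - 9)(u + 2) = 0, so u = 9 or u = -2.
w^3 = 9 gives w = (9)^(1/3) ~= 2.0801.
w^3 = -2 gives w = -(2)^(1/3) ~= -1.2599.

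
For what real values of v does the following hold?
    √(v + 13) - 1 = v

v = 3

Isolate the radical: √(v + 13) = v + 1.
Square both sides: v + 13 = (v + 1)².
Expand and rearrange: v² + v - 12 = 0.
Solving gives v = 3 or v = -4.
Check each candidate in the original equation:
  v = 3: √(16) = 4, while v + 1 = 4 — valid.
  v = -4: √(9) = 3, while v + 1 = -3 — extraneous.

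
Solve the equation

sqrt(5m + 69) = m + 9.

Square both sides: 5m + 69 = (m + 9)^2.
Expand and rearrange: m^2 + 13m + 12 = 0.
Solving gives m = -1 or m = -12.
Check each candidate in the original equation:
  m = -1: sqrt(64) = 8, while m + 9 = 8 — valid.
  m = -12: sqrt(9) = 3, while m + 9 = -3 — extraneous.

m = -1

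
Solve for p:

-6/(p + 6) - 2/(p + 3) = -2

p = -4.3028 or p = -0.6972

Multiply both sides by (p + 6)(p + 3):
-6(p + 3) - 2(p + 6) = -2(p + 6)(p + 3).
Expand and collect terms: -2p^2 - 10p - 6 = 0.
By the quadratic formula, p = (10 +/- sqrt(52)) / -4, so p ~= -4.3028 or p ~= -0.6972.
Neither value makes a denominator zero (p != -6, p != -3), so both are valid.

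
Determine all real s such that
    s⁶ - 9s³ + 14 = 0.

s = 1.2599 or s = 1.9129

Let u = s³. The equation becomes u² - 9u + 14 = 0.
Factor: (u - 2)(u - 7) = 0, so u = 2 or u = 7.
s³ = 2 gives s = ∛(2) ≈ 1.2599.
s³ = 7 gives s = ∛(7) ≈ 1.9129.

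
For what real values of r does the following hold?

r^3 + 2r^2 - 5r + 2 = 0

r = -3.5616 or r = 0.5616 or r = 1

Possible rational roots are divisors of 2. Testing r = 1 gives 0, so (r - 1) is a factor.
Divide: r^3 + 2r^2 - 5r + 2 = (r - 1)(r^2 + 3r - 2).
Apply the quadratic formula to r^2 + 3r - 2 = 0: r = (-3 +/- sqrt(17))/2, i.e. r ~= 0.5616 or r ~= -3.5616.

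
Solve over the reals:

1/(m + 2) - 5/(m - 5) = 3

Multiply both sides by (m + 2)(m - 5):
(m - 5) - 5(m + 2) = 3(m + 2)(m - 5).
Expand and collect terms: 3m² - 5m - 15 = 0.
By the quadratic formula, m = (5 ± √205) / 6, so m ≈ 3.2196 or m ≈ -1.553.
Neither value makes a denominator zero (m ≠ -2, m ≠ 5), so both are valid.

m = -1.553 or m = 3.2196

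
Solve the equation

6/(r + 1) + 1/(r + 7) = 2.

Multiply both sides by (r + 1)(r + 7):
6(r + 7) + (r + 1) = 2(r + 1)(r + 7).
Expand and collect terms: 2r² + 9r - 29 = 0.
By the quadratic formula, r = (-9 ± √313) / 4, so r ≈ 2.173 or r ≈ -6.673.
Neither value makes a denominator zero (r ≠ -1, r ≠ -7), so both are valid.

r = -6.673 or r = 2.173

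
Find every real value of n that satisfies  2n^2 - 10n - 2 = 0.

Discriminant: (-10)^2 - 4*2*(-2) = 116.
Quadratic formula: n = (10 +/- sqrt(116)) / 4.
So n = 5/2 + sqrt(29)/2 ~= 5.1926 or n = 5/2 - sqrt(29)/2 ~= -0.1926.

n = -0.1926 or n = 5.1926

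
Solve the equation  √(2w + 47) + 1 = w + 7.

w = 1

Isolate the radical: √(2w + 47) = w + 6.
Square both sides: 2w + 47 = (w + 6)².
Expand and rearrange: w² + 10w - 11 = 0.
Solving gives w = 1 or w = -11.
Check each candidate in the original equation:
  w = 1: √(49) = 7, while w + 6 = 7 — valid.
  w = -11: √(25) = 5, while w + 6 = -5 — extraneous.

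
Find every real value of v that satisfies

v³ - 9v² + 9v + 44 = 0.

v = -1.6533 or v = 4 or v = 6.6533

Possible rational roots are divisors of 44. Testing v = 4 gives 0, so (v - 4) is a factor.
Divide: v³ - 9v² + 9v + 44 = (v - 4)(v² - 5v - 11).
Apply the quadratic formula to v² - 5v - 11 = 0: v = (5 ± √69)/2, i.e. v ≈ 6.6533 or v ≈ -1.6533.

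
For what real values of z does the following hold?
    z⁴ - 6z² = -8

Let u = z². The equation becomes u² - 6u + 8 = 0.
Factor: (u - 2)(u - 4) = 0, so u = 2 or u = 4.
z² = 2 gives z = ±√(2) ≈ ±1.4142.
z² = 4 gives z = ±2.

z = -2 or z = -1.4142 or z = 1.4142 or z = 2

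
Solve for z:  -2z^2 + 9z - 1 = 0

Discriminant: (9)^2 - 4*(-2)*(-1) = 73.
Quadratic formula: z = (-9 +/- sqrt(73)) / (-4).
So z = 9/4 - sqrt(73)/4 ~= 0.114 or z = sqrt(73)/4 + 9/4 ~= 4.386.

z = 0.114 or z = 4.386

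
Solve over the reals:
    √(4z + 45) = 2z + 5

Square both sides: 4z + 45 = (2z + 5)².
Expand and rearrange: 4z² + 16z - 20 = 0.
Solving gives z = 1 or z = -5.
Check each candidate in the original equation:
  z = 1: √(49) = 7, while 2z + 5 = 7 — valid.
  z = -5: √(25) = 5, while 2z + 5 = -5 — extraneous.

z = 1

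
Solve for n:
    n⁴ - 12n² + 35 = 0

n = -2.6458 or n = -2.2361 or n = 2.2361 or n = 2.6458

Let u = n². The equation becomes u² - 12u + 35 = 0.
Factor: (u - 5)(u - 7) = 0, so u = 5 or u = 7.
n² = 5 gives n = ±√(5) ≈ ±2.2361.
n² = 7 gives n = ±√(7) ≈ ±2.6458.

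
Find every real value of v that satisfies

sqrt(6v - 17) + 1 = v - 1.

v = 3 or v = 7

Isolate the radical: sqrt(6v - 17) = v - 2.
Square both sides: 6v - 17 = (v - 2)^2.
Expand and rearrange: v^2 - 10v + 21 = 0.
Solving gives v = 7 or v = 3.
Check each candidate in the original equation:
  v = 7: sqrt(25) = 5, while v - 2 = 5 — valid.
  v = 3: sqrt(1) = 1, while v - 2 = 1 — valid.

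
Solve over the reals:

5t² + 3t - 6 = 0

Discriminant: (3)² − 4·5·(-6) = 129.
Quadratic formula: t = (-3 ± √129) / 10.
So t = -3/10 + √(129)/10 ≈ 0.8358 or t = -√(129)/10 - 3/10 ≈ -1.4358.

t = -1.4358 or t = 0.8358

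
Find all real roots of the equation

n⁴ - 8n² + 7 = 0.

n = -2.6458 or n = -1 or n = 1 or n = 2.6458

Let u = n². The equation becomes u² - 8u + 7 = 0.
Factor: (u - 1)(u - 7) = 0, so u = 1 or u = 7.
n² = 1 gives n = ±1.
n² = 7 gives n = ±√(7) ≈ ±2.6458.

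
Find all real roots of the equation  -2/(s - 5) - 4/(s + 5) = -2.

s = -3.217 or s = 6.217

Multiply both sides by (s - 5)(s + 5):
-2(s + 5) - 4(s - 5) = -2(s - 5)(s + 5).
Expand and collect terms: -2s² + 6s + 40 = 0.
By the quadratic formula, s = (-6 ± √356) / -4, so s ≈ -3.217 or s ≈ 6.217.
Neither value makes a denominator zero (s ≠ 5, s ≠ -5), so both are valid.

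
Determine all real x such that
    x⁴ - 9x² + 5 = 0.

x = -2.8992 or x = -0.7713 or x = 0.7713 or x = 2.8992

Let u = x². The equation becomes u² - 9u + 5 = 0.
By the quadratic formula, u = √(61)/2 + 9/2 or u = 9/2 - √(61)/2.
x² = √(61)/2 + 9/2 gives x = ±√(√(61)/2 + 9/2) ≈ ±2.8992.
x² = 9/2 - √(61)/2 gives x = ±√(9/2 - √(61)/2) ≈ ±0.7713.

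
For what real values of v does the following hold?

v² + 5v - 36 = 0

Factor: (v - 4)(v + 9) = 0.
So v = 4 or v = -9.

v = -9 or v = 4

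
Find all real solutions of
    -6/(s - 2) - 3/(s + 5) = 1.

s = -10.6904 or s = -1.3096

Multiply both sides by (s - 2)(s + 5):
-6(s + 5) - 3(s - 2) = (s - 2)(s + 5).
Expand and collect terms: s^2 + 12s + 14 = 0.
By the quadratic formula, s = (-12 +/- sqrt(88)) / 2, so s ~= -1.3096 or s ~= -10.6904.
Neither value makes a denominator zero (s != 2, s != -5), so both are valid.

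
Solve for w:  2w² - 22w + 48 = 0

w = 3 or w = 8

Factor: 2(w - 3)(w - 8) = 0.
So w = 3 or w = 8.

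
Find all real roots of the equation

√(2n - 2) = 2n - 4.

n = 3

Square both sides: 2n - 2 = (2n - 4)².
Expand and rearrange: 4n² - 18n + 18 = 0.
Solving gives n = 3 or n = 1.5.
Check each candidate in the original equation:
  n = 3: √(4) = 2, while 2n - 4 = 2 — valid.
  n = 1.5: √(1) = 1, while 2n - 4 = -1 — extraneous.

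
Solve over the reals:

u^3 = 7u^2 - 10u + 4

u = 0.7639 or u = 1 or u = 5.2361

Rearrange: u^3 - 7u^2 + 10u - 4 = 0.
Possible rational roots are divisors of -4. Testing u = 1 gives 0, so (u - 1) is a factor.
Divide: u^3 - 7u^2 + 10u - 4 = (u - 1)(u^2 - 6u + 4).
Apply the quadratic formula to u^2 - 6u + 4 = 0: u = (6 +/- sqrt(20))/2, i.e. u ~= 5.2361 or u ~= 0.7639.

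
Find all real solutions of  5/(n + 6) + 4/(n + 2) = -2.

Multiply both sides by (n + 6)(n + 2):
5(n + 2) + 4(n + 6) = -2(n + 6)(n + 2).
Expand and collect terms: -2n^2 - 25n - 58 = 0.
By the quadratic formula, n = (25 +/- sqrt(161)) / -4, so n ~= -9.4221 or n ~= -3.0779.
Neither value makes a denominator zero (n != -6, n != -2), so both are valid.

n = -9.4221 or n = -3.0779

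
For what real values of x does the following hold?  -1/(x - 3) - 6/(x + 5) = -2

Multiply both sides by (x - 3)(x + 5):
-(x + 5) - 6(x - 3) = -2(x - 3)(x + 5).
Expand and collect terms: -2x² + 3x + 17 = 0.
By the quadratic formula, x = (-3 ± √145) / -4, so x ≈ -2.2604 or x ≈ 3.7604.
Neither value makes a denominator zero (x ≠ 3, x ≠ -5), so both are valid.

x = -2.2604 or x = 3.7604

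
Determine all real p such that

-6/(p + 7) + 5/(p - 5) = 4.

Multiply both sides by (p + 7)(p - 5):
-6(p - 5) + 5(p + 7) = 4(p + 7)(p - 5).
Expand and collect terms: 4p^2 + 9p - 205 = 0.
By the quadratic formula, p = (-9 +/- sqrt(3361)) / 8, so p ~= 6.1218 or p ~= -8.3718.
Neither value makes a denominator zero (p != -7, p != 5), so both are valid.

p = -8.3718 or p = 6.1218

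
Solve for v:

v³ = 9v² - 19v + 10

Rearrange: v³ - 9v² + 19v - 10 = 0.
Possible rational roots are divisors of -10. Testing v = 2 gives 0, so (v - 2) is a factor.
Divide: v³ - 9v² + 19v - 10 = (v - 2)(v² - 7v + 5).
Apply the quadratic formula to v² - 7v + 5 = 0: v = (7 ± √29)/2, i.e. v ≈ 6.1926 or v ≈ 0.8074.

v = 0.8074 or v = 2 or v = 6.1926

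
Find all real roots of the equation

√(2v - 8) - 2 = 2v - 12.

Isolate the radical: √(2v - 8) = 2v - 10.
Square both sides: 2v - 8 = (2v - 10)².
Expand and rearrange: 4v² - 42v + 108 = 0.
Solving gives v = 6 or v = 4.5.
Check each candidate in the original equation:
  v = 6: √(4) = 2, while 2v - 10 = 2 — valid.
  v = 4.5: √(1) = 1, while 2v - 10 = -1 — extraneous.

v = 6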